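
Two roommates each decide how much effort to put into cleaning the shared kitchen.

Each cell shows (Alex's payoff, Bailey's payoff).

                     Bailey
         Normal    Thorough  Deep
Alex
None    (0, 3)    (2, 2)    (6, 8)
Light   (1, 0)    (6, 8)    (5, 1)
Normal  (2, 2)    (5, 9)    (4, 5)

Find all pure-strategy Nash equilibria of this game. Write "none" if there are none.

Mark each player's best response to every combination of opponents' strategies; a profile where every player is best-responding is a pure Nash equilibrium.
Alex against Normal: payoffs 0, 1, 2 → best response Normal.
Alex against Thorough: payoffs 2, 6, 5 → best response Light.
Alex against Deep: payoffs 6, 5, 4 → best response None.
Bailey against None: payoffs 3, 2, 8 → best response Deep.
Bailey against Light: payoffs 0, 8, 1 → best response Thorough.
Bailey against Normal: payoffs 2, 9, 5 → best response Thorough.
Mutual best responses: (None, Deep); (Light, Thorough).

(None, Deep), (Light, Thorough)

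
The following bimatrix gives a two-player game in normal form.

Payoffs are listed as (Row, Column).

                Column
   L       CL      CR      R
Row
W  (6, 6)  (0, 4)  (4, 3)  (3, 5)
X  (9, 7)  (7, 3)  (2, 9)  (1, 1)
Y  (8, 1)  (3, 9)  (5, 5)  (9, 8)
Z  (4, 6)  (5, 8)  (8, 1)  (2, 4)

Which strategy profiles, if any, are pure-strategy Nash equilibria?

For each strategy profile, look for a profitable unilateral deviation.
(W, L): Row can switch to X (6 → 9). Not NE.
(W, CL): Row can switch to X (0 → 7). Not NE.
(W, CR): Row can switch to Y (4 → 5). Not NE.
(W, R): Row can switch to Y (3 → 9). Not NE.
(X, L): Column can switch to CR (7 → 9). Not NE.
(X, CL): Column can switch to L (3 → 7). Not NE.
(X, CR): Row can switch to W (2 → 4). Not NE.
(X, R): Row can switch to W (1 → 3). Not NE.
(Y, L): Row can switch to X (8 → 9). Not NE.
(Y, CL): Row can switch to X (3 → 7). Not NE.
(Y, CR): Row can switch to Z (5 → 8). Not NE.
(Y, R): Column can switch to CL (8 → 9). Not NE.
(The remaining 4 profiles each have a profitable deviation by the same check.)

This game has no pure Nash equilibrium.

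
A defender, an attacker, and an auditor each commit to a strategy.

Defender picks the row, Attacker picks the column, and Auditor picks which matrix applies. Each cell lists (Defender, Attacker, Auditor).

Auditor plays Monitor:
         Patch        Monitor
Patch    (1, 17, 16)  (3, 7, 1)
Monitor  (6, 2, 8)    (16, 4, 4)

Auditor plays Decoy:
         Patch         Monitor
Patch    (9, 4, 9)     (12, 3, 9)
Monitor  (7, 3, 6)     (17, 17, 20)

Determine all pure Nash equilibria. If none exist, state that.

Defender against (Patch, Monitor): payoffs 1, 6 → best response Monitor.
Defender against (Patch, Decoy): payoffs 9, 7 → best response Patch.
Defender against (Monitor, Monitor): payoffs 3, 16 → best response Monitor.
Defender against (Monitor, Decoy): payoffs 12, 17 → best response Monitor.
Attacker against (Patch, Monitor): payoffs 17, 7 → best response Patch.
Attacker against (Patch, Decoy): payoffs 4, 3 → best response Patch.
Attacker against (Monitor, Monitor): payoffs 2, 4 → best response Monitor.
Attacker against (Monitor, Decoy): payoffs 3, 17 → best response Monitor.
Auditor against (Patch, Patch): payoffs 16, 9 → best response Monitor.
Auditor against (Patch, Monitor): payoffs 1, 9 → best response Decoy.
Auditor against (Monitor, Patch): payoffs 8, 6 → best response Monitor.
Auditor against (Monitor, Monitor): payoffs 4, 20 → best response Decoy.
Mutual best responses: (Monitor, Monitor, Decoy).

Pure NE: (Monitor, Monitor, Decoy)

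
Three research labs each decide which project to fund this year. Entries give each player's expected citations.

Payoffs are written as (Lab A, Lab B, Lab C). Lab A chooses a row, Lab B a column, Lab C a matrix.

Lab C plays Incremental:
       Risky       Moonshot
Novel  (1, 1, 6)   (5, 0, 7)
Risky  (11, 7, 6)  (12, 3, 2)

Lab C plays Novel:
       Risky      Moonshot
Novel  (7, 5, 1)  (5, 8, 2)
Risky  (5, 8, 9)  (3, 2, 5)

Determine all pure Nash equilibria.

This game has no pure Nash equilibrium.

(Novel, Risky, Incremental): Lab A can switch to Risky (1 → 11). Not NE.
(Novel, Risky, Novel): Lab B can switch to Moonshot (5 → 8). Not NE.
(Novel, Moonshot, Incremental): Lab A can switch to Risky (5 → 12). Not NE.
(Novel, Moonshot, Novel): Lab C can switch to Incremental (2 → 7). Not NE.
(Risky, Risky, Incremental): Lab C can switch to Novel (6 → 9). Not NE.
(Risky, Risky, Novel): Lab A can switch to Novel (5 → 7). Not NE.
(Risky, Moonshot, Incremental): Lab B can switch to Risky (3 → 7). Not NE.
(Risky, Moonshot, Novel): Lab A can switch to Novel (3 → 5). Not NE.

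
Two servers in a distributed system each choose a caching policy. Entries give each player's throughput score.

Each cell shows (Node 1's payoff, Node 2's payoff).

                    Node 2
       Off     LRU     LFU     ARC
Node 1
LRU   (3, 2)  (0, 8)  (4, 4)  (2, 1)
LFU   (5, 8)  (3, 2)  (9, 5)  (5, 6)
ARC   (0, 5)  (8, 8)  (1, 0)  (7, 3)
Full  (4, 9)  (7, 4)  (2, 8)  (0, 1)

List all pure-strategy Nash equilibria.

(LFU, Off), (ARC, LRU)

Mark each player's best response to every combination of opponents' strategies; a profile where every player is best-responding is a pure Nash equilibrium.
Node 1 against Off: payoffs 3, 5, 0, 4 → best response LFU.
Node 1 against LRU: payoffs 0, 3, 8, 7 → best response ARC.
Node 1 against LFU: payoffs 4, 9, 1, 2 → best response LFU.
Node 1 against ARC: payoffs 2, 5, 7, 0 → best response ARC.
Node 2 against LRU: payoffs 2, 8, 4, 1 → best response LRU.
Node 2 against LFU: payoffs 8, 2, 5, 6 → best response Off.
Node 2 against ARC: payoffs 5, 8, 0, 3 → best response LRU.
Node 2 against Full: payoffs 9, 4, 8, 1 → best response Off.
Mutual best responses: (LFU, Off); (ARC, LRU).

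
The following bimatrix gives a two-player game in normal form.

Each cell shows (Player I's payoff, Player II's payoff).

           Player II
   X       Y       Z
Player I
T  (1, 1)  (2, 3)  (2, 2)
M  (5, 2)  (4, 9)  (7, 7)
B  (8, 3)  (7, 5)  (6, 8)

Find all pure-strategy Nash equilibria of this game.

This game has no pure Nash equilibrium.

Player I against X: payoffs 1, 5, 8 → best response B.
Player I against Y: payoffs 2, 4, 7 → best response B.
Player I against Z: payoffs 2, 7, 6 → best response M.
Player II against T: payoffs 1, 3, 2 → best response Y.
Player II against M: payoffs 2, 9, 7 → best response Y.
Player II against B: payoffs 3, 5, 8 → best response Z.
No profile is a mutual best response for all players.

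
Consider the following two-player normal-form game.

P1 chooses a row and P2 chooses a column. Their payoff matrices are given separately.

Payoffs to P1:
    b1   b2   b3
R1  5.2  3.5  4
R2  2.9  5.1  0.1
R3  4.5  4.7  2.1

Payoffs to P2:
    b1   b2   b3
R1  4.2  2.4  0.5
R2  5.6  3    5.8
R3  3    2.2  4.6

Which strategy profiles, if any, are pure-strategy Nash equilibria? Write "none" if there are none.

For each player, find the best response to each opponent profile; mutual best responses are the pure NE.
P1 against b1: payoffs 5.2, 2.9, 4.5 → best response R1.
P1 against b2: payoffs 3.5, 5.1, 4.7 → best response R2.
P1 against b3: payoffs 4, 0.1, 2.1 → best response R1.
P2 against R1: payoffs 4.2, 2.4, 0.5 → best response b1.
P2 against R2: payoffs 5.6, 3, 5.8 → best response b3.
P2 against R3: payoffs 3, 2.2, 4.6 → best response b3.
Mutual best responses: (R1, b1).

The unique pure-strategy Nash equilibrium is (R1, b1).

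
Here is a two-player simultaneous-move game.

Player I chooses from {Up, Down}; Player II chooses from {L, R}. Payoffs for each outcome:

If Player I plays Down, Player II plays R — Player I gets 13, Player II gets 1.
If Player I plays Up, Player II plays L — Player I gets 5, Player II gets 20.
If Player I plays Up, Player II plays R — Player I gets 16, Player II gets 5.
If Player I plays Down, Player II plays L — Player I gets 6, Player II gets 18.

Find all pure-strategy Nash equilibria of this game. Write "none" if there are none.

Player I against L: payoffs 5, 6 → best response Down.
Player I against R: payoffs 16, 13 → best response Up.
Player II against Up: payoffs 20, 5 → best response L.
Player II against Down: payoffs 18, 1 → best response L.
Mutual best responses: (Down, L).

(Down, L)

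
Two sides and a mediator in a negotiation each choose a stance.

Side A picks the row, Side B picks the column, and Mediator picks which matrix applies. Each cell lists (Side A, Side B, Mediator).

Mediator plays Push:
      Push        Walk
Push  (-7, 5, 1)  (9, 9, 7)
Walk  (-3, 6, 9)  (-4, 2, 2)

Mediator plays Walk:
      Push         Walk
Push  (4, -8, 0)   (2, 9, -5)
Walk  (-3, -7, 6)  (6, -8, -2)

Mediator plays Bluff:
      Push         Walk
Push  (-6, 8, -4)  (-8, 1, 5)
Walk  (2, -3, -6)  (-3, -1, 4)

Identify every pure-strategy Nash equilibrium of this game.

Side A against (Push, Push): payoffs -7, -3 → best response Walk.
Side A against (Push, Walk): payoffs 4, -3 → best response Push.
Side A against (Push, Bluff): payoffs -6, 2 → best response Walk.
Side A against (Walk, Push): payoffs 9, -4 → best response Push.
Side A against (Walk, Walk): payoffs 2, 6 → best response Walk.
Side A against (Walk, Bluff): payoffs -8, -3 → best response Walk.
Side B against (Push, Push): payoffs 5, 9 → best response Walk.
Side B against (Push, Walk): payoffs -8, 9 → best response Walk.
Side B against (Push, Bluff): payoffs 8, 1 → best response Push.
Side B against (Walk, Push): payoffs 6, 2 → best response Push.
Side B against (Walk, Walk): payoffs -7, -8 → best response Push.
Side B against (Walk, Bluff): payoffs -3, -1 → best response Walk.
Mediator against (Push, Push): payoffs 1, 0, -4 → best response Push.
Mediator against (Push, Walk): payoffs 7, -5, 5 → best response Push.
Mediator against (Walk, Push): payoffs 9, 6, -6 → best response Push.
Mediator against (Walk, Walk): payoffs 2, -2, 4 → best response Bluff.
Mutual best responses: (Push, Walk, Push); (Walk, Push, Push); (Walk, Walk, Bluff).

Pure-strategy Nash equilibria: (Push, Walk, Push), (Walk, Push, Push), (Walk, Walk, Bluff)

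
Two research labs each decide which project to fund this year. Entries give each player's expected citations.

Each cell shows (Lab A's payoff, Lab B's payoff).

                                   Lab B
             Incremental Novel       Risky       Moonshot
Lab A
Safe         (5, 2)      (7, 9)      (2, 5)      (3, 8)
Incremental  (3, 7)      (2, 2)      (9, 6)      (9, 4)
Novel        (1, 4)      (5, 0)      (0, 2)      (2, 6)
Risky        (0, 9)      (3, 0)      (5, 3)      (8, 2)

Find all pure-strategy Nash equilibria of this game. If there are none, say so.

Lab A against Incremental: payoffs 5, 3, 1, 0 → best response Safe.
Lab A against Novel: payoffs 7, 2, 5, 3 → best response Safe.
Lab A against Risky: payoffs 2, 9, 0, 5 → best response Incremental.
Lab A against Moonshot: payoffs 3, 9, 2, 8 → best response Incremental.
Lab B against Safe: payoffs 2, 9, 5, 8 → best response Novel.
Lab B against Incremental: payoffs 7, 2, 6, 4 → best response Incremental.
Lab B against Novel: payoffs 4, 0, 2, 6 → best response Moonshot.
Lab B against Risky: payoffs 9, 0, 3, 2 → best response Incremental.
Mutual best responses: (Safe, Novel).

(Safe, Novel)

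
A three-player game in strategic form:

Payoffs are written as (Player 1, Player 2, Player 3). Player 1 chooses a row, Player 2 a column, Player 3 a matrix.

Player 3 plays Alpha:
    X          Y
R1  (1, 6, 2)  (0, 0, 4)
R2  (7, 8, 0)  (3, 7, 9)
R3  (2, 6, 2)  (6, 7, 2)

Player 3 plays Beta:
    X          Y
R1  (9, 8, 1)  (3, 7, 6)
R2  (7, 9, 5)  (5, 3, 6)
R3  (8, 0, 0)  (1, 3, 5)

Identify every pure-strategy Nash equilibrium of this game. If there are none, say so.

(R1, X, Alpha): Player 1 can switch to R2 (1 → 7). Not NE.
(R1, X, Beta): Player 3 can switch to Alpha (1 → 2). Not NE.
(R1, Y, Alpha): Player 1 can switch to R2 (0 → 3). Not NE.
(R1, Y, Beta): Player 1 can switch to R2 (3 → 5). Not NE.
(R2, X, Alpha): Player 3 can switch to Beta (0 → 5). Not NE.
(R2, X, Beta): Player 1 can switch to R1 (7 → 9). Not NE.
(The remaining 6 profiles each have a profitable deviation by the same check.)

none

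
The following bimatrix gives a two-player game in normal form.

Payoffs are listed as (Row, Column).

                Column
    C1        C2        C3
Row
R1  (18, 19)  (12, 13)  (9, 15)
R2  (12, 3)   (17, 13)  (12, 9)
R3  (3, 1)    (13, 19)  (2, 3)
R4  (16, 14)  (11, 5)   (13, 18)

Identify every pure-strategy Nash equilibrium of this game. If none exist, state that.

Pure-strategy Nash equilibria: (R1, C1) and (R2, C2) and (R4, C3)

For each strategy profile, look for a profitable unilateral deviation.
(R1, C1): Row gets 18, best alternative 16; Column gets 19, best alternative 15. No profitable deviation — NE.
(R1, C2): Row can switch to R2 (12 → 17). Not NE.
(R1, C3): Row can switch to R2 (9 → 12). Not NE.
(R2, C1): Row can switch to R1 (12 → 18). Not NE.
(R2, C2): Row gets 17, best alternative 13; Column gets 13, best alternative 9. No profitable deviation — NE.
(R2, C3): Row can switch to R4 (12 → 13). Not NE.
(R3, C1): Row can switch to R1 (3 → 18). Not NE.
(R3, C2): Row can switch to R2 (13 → 17). Not NE.
(R3, C3): Row can switch to R1 (2 → 9). Not NE.
(R4, C1): Row can switch to R1 (16 → 18). Not NE.
(R4, C2): Row can switch to R1 (11 → 12). Not NE.
(R4, C3): Row gets 13, best alternative 12; Column gets 18, best alternative 14. No profitable deviation — NE.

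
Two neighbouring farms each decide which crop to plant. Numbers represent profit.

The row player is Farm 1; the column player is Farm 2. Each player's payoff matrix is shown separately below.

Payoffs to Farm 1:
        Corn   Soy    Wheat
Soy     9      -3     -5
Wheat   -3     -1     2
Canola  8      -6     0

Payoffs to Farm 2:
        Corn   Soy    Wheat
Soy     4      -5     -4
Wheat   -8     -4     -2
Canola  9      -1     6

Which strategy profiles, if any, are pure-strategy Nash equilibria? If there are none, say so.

(Soy, Corn): Farm 1 gets 9, best alternative 8; Farm 2 gets 4, best alternative -4. No profitable deviation — NE.
(Soy, Soy): Farm 1 can switch to Wheat (-3 → -1). Not NE.
(Soy, Wheat): Farm 1 can switch to Wheat (-5 → 2). Not NE.
(Wheat, Corn): Farm 1 can switch to Soy (-3 → 9). Not NE.
(Wheat, Soy): Farm 2 can switch to Wheat (-4 → -2). Not NE.
(Wheat, Wheat): Farm 1 gets 2, best alternative 0; Farm 2 gets -2, best alternative -4. No profitable deviation — NE.
(Canola, Corn): Farm 1 can switch to Soy (8 → 9). Not NE.
(Canola, Soy): Farm 1 can switch to Soy (-6 → -3). Not NE.
(Canola, Wheat): Farm 1 can switch to Wheat (0 → 2). Not NE.

(Soy, Corn) and (Wheat, Wheat)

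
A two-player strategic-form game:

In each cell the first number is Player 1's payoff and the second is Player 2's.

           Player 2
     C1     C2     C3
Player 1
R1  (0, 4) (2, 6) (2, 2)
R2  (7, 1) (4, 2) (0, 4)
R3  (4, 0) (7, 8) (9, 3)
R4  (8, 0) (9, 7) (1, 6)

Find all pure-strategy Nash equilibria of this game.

Pure NE: (R4, C2)

For each strategy profile, look for a profitable unilateral deviation.
(R1, C1): Player 1 can switch to R2 (0 → 7). Not NE.
(R1, C2): Player 1 can switch to R2 (2 → 4). Not NE.
(R1, C3): Player 1 can switch to R3 (2 → 9). Not NE.
(R2, C1): Player 1 can switch to R4 (7 → 8). Not NE.
(R2, C2): Player 1 can switch to R3 (4 → 7). Not NE.
(R2, C3): Player 1 can switch to R1 (0 → 2). Not NE.
(R4, C2): Player 1 gets 9, best alternative 7; Player 2 gets 7, best alternative 6. No profitable deviation — NE.
(The remaining 5 profiles each have a profitable deviation by the same check.)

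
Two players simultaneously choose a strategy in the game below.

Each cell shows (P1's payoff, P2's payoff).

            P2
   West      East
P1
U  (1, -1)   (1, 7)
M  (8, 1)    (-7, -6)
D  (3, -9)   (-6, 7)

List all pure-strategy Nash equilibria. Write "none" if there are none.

(U, East); (M, West)

P1 against West: payoffs 1, 8, 3 → best response M.
P1 against East: payoffs 1, -7, -6 → best response U.
P2 against U: payoffs -1, 7 → best response East.
P2 against M: payoffs 1, -6 → best response West.
P2 against D: payoffs -9, 7 → best response East.
Mutual best responses: (U, East); (M, West).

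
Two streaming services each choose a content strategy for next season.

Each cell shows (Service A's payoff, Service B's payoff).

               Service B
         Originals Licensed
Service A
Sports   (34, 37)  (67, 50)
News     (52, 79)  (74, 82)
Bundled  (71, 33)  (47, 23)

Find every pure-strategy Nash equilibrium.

Pure-strategy Nash equilibria: (News, Licensed), (Bundled, Originals)

Service A against Originals: payoffs 34, 52, 71 → best response Bundled.
Service A against Licensed: payoffs 67, 74, 47 → best response News.
Service B against Sports: payoffs 37, 50 → best response Licensed.
Service B against News: payoffs 79, 82 → best response Licensed.
Service B against Bundled: payoffs 33, 23 → best response Originals.
Mutual best responses: (News, Licensed); (Bundled, Originals).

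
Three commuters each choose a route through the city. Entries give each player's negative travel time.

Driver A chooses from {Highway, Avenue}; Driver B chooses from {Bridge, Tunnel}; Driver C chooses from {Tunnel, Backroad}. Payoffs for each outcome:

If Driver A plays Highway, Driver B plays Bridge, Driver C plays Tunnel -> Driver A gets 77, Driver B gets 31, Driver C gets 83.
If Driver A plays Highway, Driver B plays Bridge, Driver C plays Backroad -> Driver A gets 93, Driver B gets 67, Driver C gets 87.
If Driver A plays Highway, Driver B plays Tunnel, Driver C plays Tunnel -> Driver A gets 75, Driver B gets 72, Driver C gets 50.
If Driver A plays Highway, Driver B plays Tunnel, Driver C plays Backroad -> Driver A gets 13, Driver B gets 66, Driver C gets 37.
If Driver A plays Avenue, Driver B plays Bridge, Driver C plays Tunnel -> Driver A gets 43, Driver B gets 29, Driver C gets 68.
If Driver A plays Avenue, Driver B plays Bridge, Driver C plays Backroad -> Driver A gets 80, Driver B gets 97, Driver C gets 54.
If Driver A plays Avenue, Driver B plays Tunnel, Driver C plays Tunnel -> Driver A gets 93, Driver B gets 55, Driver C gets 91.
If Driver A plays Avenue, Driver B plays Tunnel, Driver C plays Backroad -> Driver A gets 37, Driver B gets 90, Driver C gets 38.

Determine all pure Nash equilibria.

(Highway, Bridge, Tunnel): Driver B can switch to Tunnel (31 → 72). Not NE.
(Highway, Bridge, Backroad): Driver A gets 93, best alternative 80; Driver B gets 67, best alternative 66; Driver C gets 87, best alternative 83. No profitable deviation — NE.
(Highway, Tunnel, Tunnel): Driver A can switch to Avenue (75 → 93). Not NE.
(Highway, Tunnel, Backroad): Driver A can switch to Avenue (13 → 37). Not NE.
(Avenue, Bridge, Tunnel): Driver A can switch to Highway (43 → 77). Not NE.
(Avenue, Bridge, Backroad): Driver A can switch to Highway (80 → 93). Not NE.
(Avenue, Tunnel, Tunnel): Driver A gets 93, best alternative 75; Driver B gets 55, best alternative 29; Driver C gets 91, best alternative 38. No profitable deviation — NE.
(Avenue, Tunnel, Backroad): Driver B can switch to Bridge (90 → 97). Not NE.

(Highway, Bridge, Backroad) and (Avenue, Tunnel, Tunnel)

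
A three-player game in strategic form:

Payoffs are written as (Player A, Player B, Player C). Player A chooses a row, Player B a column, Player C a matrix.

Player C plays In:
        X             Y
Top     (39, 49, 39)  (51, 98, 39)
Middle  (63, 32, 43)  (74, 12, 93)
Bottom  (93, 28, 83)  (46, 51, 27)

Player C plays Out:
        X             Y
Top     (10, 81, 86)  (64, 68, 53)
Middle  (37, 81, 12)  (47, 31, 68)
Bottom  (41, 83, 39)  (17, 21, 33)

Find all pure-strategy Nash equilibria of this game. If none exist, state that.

(Top, X, In): Player A can switch to Middle (39 → 63). Not NE.
(Top, X, Out): Player A can switch to Middle (10 → 37). Not NE.
(Top, Y, In): Player A can switch to Middle (51 → 74). Not NE.
(Top, Y, Out): Player B can switch to X (68 → 81). Not NE.
(Middle, X, In): Player A can switch to Bottom (63 → 93). Not NE.
(Middle, X, Out): Player A can switch to Bottom (37 → 41). Not NE.
(Middle, Y, In): Player B can switch to X (12 → 32). Not NE.
(Middle, Y, Out): Player A can switch to Top (47 → 64). Not NE.
(The remaining 4 profiles each have a profitable deviation by the same check.)

No pure-strategy Nash equilibrium.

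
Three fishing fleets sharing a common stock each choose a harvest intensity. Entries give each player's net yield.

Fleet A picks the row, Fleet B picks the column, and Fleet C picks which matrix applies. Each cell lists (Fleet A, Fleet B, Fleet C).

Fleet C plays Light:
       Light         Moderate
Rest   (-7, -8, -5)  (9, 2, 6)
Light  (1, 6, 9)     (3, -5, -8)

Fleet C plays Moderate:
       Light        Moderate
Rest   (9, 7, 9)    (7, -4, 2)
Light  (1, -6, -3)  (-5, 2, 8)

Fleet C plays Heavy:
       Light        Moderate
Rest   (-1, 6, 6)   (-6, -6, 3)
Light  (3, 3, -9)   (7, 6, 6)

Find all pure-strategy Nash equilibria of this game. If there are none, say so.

(Rest, Light, Light): Fleet A can switch to Light (-7 → 1). Not NE.
(Rest, Light, Moderate): Fleet A gets 9, best alternative 1; Fleet B gets 7, best alternative -4; Fleet C gets 9, best alternative 6. No profitable deviation — NE.
(Rest, Light, Heavy): Fleet A can switch to Light (-1 → 3). Not NE.
(Rest, Moderate, Light): Fleet A gets 9, best alternative 3; Fleet B gets 2, best alternative -8; Fleet C gets 6, best alternative 3. No profitable deviation — NE.
(Rest, Moderate, Moderate): Fleet B can switch to Light (-4 → 7). Not NE.
(Rest, Moderate, Heavy): Fleet A can switch to Light (-6 → 7). Not NE.
(Light, Light, Light): Fleet A gets 1, best alternative -7; Fleet B gets 6, best alternative -5; Fleet C gets 9, best alternative -3. No profitable deviation — NE.
(Light, Light, Moderate): Fleet A can switch to Rest (1 → 9). Not NE.
(Light, Light, Heavy): Fleet B can switch to Moderate (3 → 6). Not NE.
(Light, Moderate, Light): Fleet A can switch to Rest (3 → 9). Not NE.
(Light, Moderate, Moderate): Fleet A can switch to Rest (-5 → 7). Not NE.
(The remaining 1 profile has a profitable deviation by the same check.)

The pure Nash equilibria are (Rest, Light, Moderate), (Rest, Moderate, Light), (Light, Light, Light).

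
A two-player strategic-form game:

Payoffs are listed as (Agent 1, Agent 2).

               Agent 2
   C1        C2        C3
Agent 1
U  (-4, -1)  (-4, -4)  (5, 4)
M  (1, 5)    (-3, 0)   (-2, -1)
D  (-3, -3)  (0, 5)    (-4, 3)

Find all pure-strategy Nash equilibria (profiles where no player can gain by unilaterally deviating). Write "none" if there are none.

(U, C1): Agent 1 can switch to M (-4 → 1). Not NE.
(U, C2): Agent 1 can switch to M (-4 → -3). Not NE.
(U, C3): Agent 1 gets 5, best alternative -2; Agent 2 gets 4, best alternative -1. No profitable deviation — NE.
(M, C1): Agent 1 gets 1, best alternative -3; Agent 2 gets 5, best alternative 0. No profitable deviation — NE.
(M, C2): Agent 1 can switch to D (-3 → 0). Not NE.
(M, C3): Agent 1 can switch to U (-2 → 5). Not NE.
(D, C1): Agent 1 can switch to M (-3 → 1). Not NE.
(D, C2): Agent 1 gets 0, best alternative -3; Agent 2 gets 5, best alternative 3. No profitable deviation — NE.
(D, C3): Agent 1 can switch to U (-4 → 5). Not NE.

The pure Nash equilibria are (U, C3), (M, C1), (D, C2).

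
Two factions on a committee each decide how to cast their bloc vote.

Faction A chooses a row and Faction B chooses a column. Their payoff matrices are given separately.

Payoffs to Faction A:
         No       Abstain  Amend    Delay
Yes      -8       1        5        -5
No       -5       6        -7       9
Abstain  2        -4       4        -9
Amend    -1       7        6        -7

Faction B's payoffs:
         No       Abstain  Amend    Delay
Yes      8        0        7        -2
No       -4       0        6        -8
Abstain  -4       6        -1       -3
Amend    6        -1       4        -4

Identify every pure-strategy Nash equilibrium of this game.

For each strategy profile, look for a profitable unilateral deviation.
(Yes, No): Faction A can switch to No (-8 → -5). Not NE.
(Yes, Abstain): Faction A can switch to No (1 → 6). Not NE.
(Yes, Amend): Faction A can switch to Amend (5 → 6). Not NE.
(Yes, Delay): Faction A can switch to No (-5 → 9). Not NE.
(No, No): Faction A can switch to Abstain (-5 → 2). Not NE.
(No, Abstain): Faction A can switch to Amend (6 → 7). Not NE.
(No, Amend): Faction A can switch to Yes (-7 → 5). Not NE.
(No, Delay): Faction B can switch to No (-8 → -4). Not NE.
(The remaining 8 profiles each have a profitable deviation by the same check.)

none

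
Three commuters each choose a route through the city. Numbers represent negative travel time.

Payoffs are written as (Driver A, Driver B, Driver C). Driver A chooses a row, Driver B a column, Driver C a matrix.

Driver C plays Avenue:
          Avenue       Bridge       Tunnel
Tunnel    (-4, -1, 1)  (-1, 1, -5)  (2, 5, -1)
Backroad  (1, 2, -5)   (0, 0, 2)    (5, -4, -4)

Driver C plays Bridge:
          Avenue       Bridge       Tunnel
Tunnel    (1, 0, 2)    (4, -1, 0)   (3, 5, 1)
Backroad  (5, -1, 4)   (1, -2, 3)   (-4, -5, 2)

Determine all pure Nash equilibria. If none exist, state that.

Pure-strategy Nash equilibria: (Tunnel, Tunnel, Bridge); (Backroad, Avenue, Bridge)

Driver A against (Avenue, Avenue): payoffs -4, 1 → best response Backroad.
Driver A against (Avenue, Bridge): payoffs 1, 5 → best response Backroad.
Driver A against (Bridge, Avenue): payoffs -1, 0 → best response Backroad.
Driver A against (Bridge, Bridge): payoffs 4, 1 → best response Tunnel.
Driver A against (Tunnel, Avenue): payoffs 2, 5 → best response Backroad.
Driver A against (Tunnel, Bridge): payoffs 3, -4 → best response Tunnel.
Driver B against (Tunnel, Avenue): payoffs -1, 1, 5 → best response Tunnel.
Driver B against (Tunnel, Bridge): payoffs 0, -1, 5 → best response Tunnel.
Driver B against (Backroad, Avenue): payoffs 2, 0, -4 → best response Avenue.
Driver B against (Backroad, Bridge): payoffs -1, -2, -5 → best response Avenue.
Driver C against (Tunnel, Avenue): payoffs 1, 2 → best response Bridge.
Driver C against (Tunnel, Bridge): payoffs -5, 0 → best response Bridge.
Driver C against (Tunnel, Tunnel): payoffs -1, 1 → best response Bridge.
Driver C against (Backroad, Avenue): payoffs -5, 4 → best response Bridge.
Driver C against (Backroad, Bridge): payoffs 2, 3 → best response Bridge.
Driver C against (Backroad, Tunnel): payoffs -4, 2 → best response Bridge.
Mutual best responses: (Tunnel, Tunnel, Bridge); (Backroad, Avenue, Bridge).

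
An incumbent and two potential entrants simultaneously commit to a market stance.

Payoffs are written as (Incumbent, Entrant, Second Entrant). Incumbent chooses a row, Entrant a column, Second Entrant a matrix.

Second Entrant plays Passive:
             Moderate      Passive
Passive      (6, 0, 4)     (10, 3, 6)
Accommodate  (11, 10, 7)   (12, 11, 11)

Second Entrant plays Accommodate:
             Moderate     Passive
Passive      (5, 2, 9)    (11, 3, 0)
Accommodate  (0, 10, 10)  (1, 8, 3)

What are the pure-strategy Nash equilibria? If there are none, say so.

Incumbent against (Moderate, Passive): payoffs 6, 11 → best response Accommodate.
Incumbent against (Moderate, Accommodate): payoffs 5, 0 → best response Passive.
Incumbent against (Passive, Passive): payoffs 10, 12 → best response Accommodate.
Incumbent against (Passive, Accommodate): payoffs 11, 1 → best response Passive.
Entrant against (Passive, Passive): payoffs 0, 3 → best response Passive.
Entrant against (Passive, Accommodate): payoffs 2, 3 → best response Passive.
Entrant against (Accommodate, Passive): payoffs 10, 11 → best response Passive.
Entrant against (Accommodate, Accommodate): payoffs 10, 8 → best response Moderate.
Second Entrant against (Passive, Moderate): payoffs 4, 9 → best response Accommodate.
Second Entrant against (Passive, Passive): payoffs 6, 0 → best response Passive.
Second Entrant against (Accommodate, Moderate): payoffs 7, 10 → best response Accommodate.
Second Entrant against (Accommodate, Passive): payoffs 11, 3 → best response Passive.
Mutual best responses: (Accommodate, Passive, Passive).

(Accommodate, Passive, Passive)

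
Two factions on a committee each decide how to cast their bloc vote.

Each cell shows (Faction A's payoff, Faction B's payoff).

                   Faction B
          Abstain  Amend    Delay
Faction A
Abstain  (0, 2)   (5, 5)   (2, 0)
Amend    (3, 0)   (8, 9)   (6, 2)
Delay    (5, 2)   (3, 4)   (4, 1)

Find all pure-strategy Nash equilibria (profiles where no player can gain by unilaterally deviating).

(Amend, Amend)

For each strategy profile, look for a profitable unilateral deviation.
(Abstain, Abstain): Faction A can switch to Amend (0 → 3). Not NE.
(Abstain, Amend): Faction A can switch to Amend (5 → 8). Not NE.
(Abstain, Delay): Faction A can switch to Amend (2 → 6). Not NE.
(Amend, Abstain): Faction A can switch to Delay (3 → 5). Not NE.
(Amend, Amend): Faction A gets 8, best alternative 5; Faction B gets 9, best alternative 2. No profitable deviation — NE.
(Amend, Delay): Faction B can switch to Amend (2 → 9). Not NE.
(Delay, Abstain): Faction B can switch to Amend (2 → 4). Not NE.
(Delay, Amend): Faction A can switch to Abstain (3 → 5). Not NE.
(Delay, Delay): Faction A can switch to Amend (4 → 6). Not NE.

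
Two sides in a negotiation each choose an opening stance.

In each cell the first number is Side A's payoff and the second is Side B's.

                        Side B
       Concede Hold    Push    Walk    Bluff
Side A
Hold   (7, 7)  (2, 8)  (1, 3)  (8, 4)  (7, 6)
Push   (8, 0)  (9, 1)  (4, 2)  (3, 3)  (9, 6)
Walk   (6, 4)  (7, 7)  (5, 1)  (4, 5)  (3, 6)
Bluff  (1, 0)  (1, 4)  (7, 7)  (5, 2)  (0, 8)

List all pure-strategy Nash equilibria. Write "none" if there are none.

(Hold, Concede): Side A can switch to Push (7 → 8). Not NE.
(Hold, Hold): Side A can switch to Push (2 → 9). Not NE.
(Hold, Push): Side A can switch to Push (1 → 4). Not NE.
(Hold, Walk): Side B can switch to Concede (4 → 7). Not NE.
(Hold, Bluff): Side A can switch to Push (7 → 9). Not NE.
(Push, Concede): Side B can switch to Hold (0 → 1). Not NE.
(Push, Hold): Side B can switch to Push (1 → 2). Not NE.
(Push, Push): Side A can switch to Walk (4 → 5). Not NE.
(Push, Walk): Side A can switch to Hold (3 → 8). Not NE.
(Push, Bluff): Side A gets 9, best alternative 7; Side B gets 6, best alternative 3. No profitable deviation — NE.
(Walk, Concede): Side A can switch to Hold (6 → 7). Not NE.
(The remaining 9 profiles each have a profitable deviation by the same check.)

(Push, Bluff)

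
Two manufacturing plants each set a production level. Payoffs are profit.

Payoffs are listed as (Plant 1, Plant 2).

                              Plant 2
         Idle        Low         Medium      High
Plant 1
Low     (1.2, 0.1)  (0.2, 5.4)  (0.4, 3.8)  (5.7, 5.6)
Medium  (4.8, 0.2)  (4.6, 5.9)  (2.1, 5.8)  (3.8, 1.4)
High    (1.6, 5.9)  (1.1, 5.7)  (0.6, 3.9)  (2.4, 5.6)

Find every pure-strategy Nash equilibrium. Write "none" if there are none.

(Low, High), (Medium, Low)

Mark each player's best response to every combination of opponents' strategies; a profile where every player is best-responding is a pure Nash equilibrium.
Plant 1 against Idle: payoffs 1.2, 4.8, 1.6 → best response Medium.
Plant 1 against Low: payoffs 0.2, 4.6, 1.1 → best response Medium.
Plant 1 against Medium: payoffs 0.4, 2.1, 0.6 → best response Medium.
Plant 1 against High: payoffs 5.7, 3.8, 2.4 → best response Low.
Plant 2 against Low: payoffs 0.1, 5.4, 3.8, 5.6 → best response High.
Plant 2 against Medium: payoffs 0.2, 5.9, 5.8, 1.4 → best response Low.
Plant 2 against High: payoffs 5.9, 5.7, 3.9, 5.6 → best response Idle.
Mutual best responses: (Low, High); (Medium, Low).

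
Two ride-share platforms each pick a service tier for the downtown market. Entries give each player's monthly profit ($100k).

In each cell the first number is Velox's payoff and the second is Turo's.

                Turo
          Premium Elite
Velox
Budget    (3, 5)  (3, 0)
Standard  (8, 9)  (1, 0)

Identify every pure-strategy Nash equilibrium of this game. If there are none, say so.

For each player, find the best response to each opponent profile; mutual best responses are the pure NE.
Velox against Premium: payoffs 3, 8 → best response Standard.
Velox against Elite: payoffs 3, 1 → best response Budget.
Turo against Budget: payoffs 5, 0 → best response Premium.
Turo against Standard: payoffs 9, 0 → best response Premium.
Mutual best responses: (Standard, Premium).

(Standard, Premium)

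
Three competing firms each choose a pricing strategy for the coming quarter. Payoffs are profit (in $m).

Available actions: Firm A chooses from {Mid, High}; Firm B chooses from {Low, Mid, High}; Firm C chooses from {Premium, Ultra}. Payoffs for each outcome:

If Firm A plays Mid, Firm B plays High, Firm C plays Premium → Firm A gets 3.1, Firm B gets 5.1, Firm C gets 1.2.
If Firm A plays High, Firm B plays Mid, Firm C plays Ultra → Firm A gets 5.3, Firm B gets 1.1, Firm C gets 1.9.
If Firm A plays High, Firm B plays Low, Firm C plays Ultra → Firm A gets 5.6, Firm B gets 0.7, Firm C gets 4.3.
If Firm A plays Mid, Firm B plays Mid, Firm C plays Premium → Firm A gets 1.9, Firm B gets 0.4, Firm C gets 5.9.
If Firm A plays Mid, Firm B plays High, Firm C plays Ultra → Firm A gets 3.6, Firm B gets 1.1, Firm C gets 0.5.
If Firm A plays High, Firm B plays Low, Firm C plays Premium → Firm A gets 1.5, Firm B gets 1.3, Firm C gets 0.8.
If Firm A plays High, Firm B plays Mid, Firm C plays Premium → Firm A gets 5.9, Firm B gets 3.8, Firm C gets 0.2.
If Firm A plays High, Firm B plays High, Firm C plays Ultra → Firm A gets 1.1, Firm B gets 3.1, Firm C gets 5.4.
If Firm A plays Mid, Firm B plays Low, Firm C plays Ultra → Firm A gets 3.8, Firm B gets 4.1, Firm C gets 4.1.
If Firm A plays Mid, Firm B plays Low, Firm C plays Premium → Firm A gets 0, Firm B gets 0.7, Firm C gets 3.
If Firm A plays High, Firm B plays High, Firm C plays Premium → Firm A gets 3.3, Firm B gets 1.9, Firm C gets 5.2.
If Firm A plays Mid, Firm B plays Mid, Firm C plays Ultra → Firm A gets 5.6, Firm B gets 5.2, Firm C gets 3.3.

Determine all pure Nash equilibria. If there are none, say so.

Firm A against (Low, Premium): payoffs 0, 1.5 → best response High.
Firm A against (Low, Ultra): payoffs 3.8, 5.6 → best response High.
Firm A against (Mid, Premium): payoffs 1.9, 5.9 → best response High.
Firm A against (Mid, Ultra): payoffs 5.6, 5.3 → best response Mid.
Firm A against (High, Premium): payoffs 3.1, 3.3 → best response High.
Firm A against (High, Ultra): payoffs 3.6, 1.1 → best response Mid.
Firm B against (Mid, Premium): payoffs 0.7, 0.4, 5.1 → best response High.
Firm B against (Mid, Ultra): payoffs 4.1, 5.2, 1.1 → best response Mid.
Firm B against (High, Premium): payoffs 1.3, 3.8, 1.9 → best response Mid.
Firm B against (High, Ultra): payoffs 0.7, 1.1, 3.1 → best response High.
Firm C against (Mid, Low): payoffs 3, 4.1 → best response Ultra.
Firm C against (Mid, Mid): payoffs 5.9, 3.3 → best response Premium.
Firm C against (Mid, High): payoffs 1.2, 0.5 → best response Premium.
Firm C against (High, Low): payoffs 0.8, 4.3 → best response Ultra.
Firm C against (High, Mid): payoffs 0.2, 1.9 → best response Ultra.
Firm C against (High, High): payoffs 5.2, 5.4 → best response Ultra.
No profile is a mutual best response for all players.

This game has no pure Nash equilibrium.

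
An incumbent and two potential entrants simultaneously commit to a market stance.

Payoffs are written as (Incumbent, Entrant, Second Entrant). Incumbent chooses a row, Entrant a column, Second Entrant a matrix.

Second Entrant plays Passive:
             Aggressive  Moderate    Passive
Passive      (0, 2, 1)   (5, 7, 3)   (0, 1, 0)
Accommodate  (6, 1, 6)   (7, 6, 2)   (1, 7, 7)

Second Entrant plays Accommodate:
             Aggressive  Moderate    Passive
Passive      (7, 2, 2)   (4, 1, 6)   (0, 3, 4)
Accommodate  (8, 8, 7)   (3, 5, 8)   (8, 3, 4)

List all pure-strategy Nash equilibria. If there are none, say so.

Pure-strategy Nash equilibria: (Accommodate, Aggressive, Accommodate); (Accommodate, Passive, Passive)

Incumbent against (Aggressive, Passive): payoffs 0, 6 → best response Accommodate.
Incumbent against (Aggressive, Accommodate): payoffs 7, 8 → best response Accommodate.
Incumbent against (Moderate, Passive): payoffs 5, 7 → best response Accommodate.
Incumbent against (Moderate, Accommodate): payoffs 4, 3 → best response Passive.
Incumbent against (Passive, Passive): payoffs 0, 1 → best response Accommodate.
Incumbent against (Passive, Accommodate): payoffs 0, 8 → best response Accommodate.
Entrant against (Passive, Passive): payoffs 2, 7, 1 → best response Moderate.
Entrant against (Passive, Accommodate): payoffs 2, 1, 3 → best response Passive.
Entrant against (Accommodate, Passive): payoffs 1, 6, 7 → best response Passive.
Entrant against (Accommodate, Accommodate): payoffs 8, 5, 3 → best response Aggressive.
Second Entrant against (Passive, Aggressive): payoffs 1, 2 → best response Accommodate.
Second Entrant against (Passive, Moderate): payoffs 3, 6 → best response Accommodate.
Second Entrant against (Passive, Passive): payoffs 0, 4 → best response Accommodate.
Second Entrant against (Accommodate, Aggressive): payoffs 6, 7 → best response Accommodate.
Second Entrant against (Accommodate, Moderate): payoffs 2, 8 → best response Accommodate.
Second Entrant against (Accommodate, Passive): payoffs 7, 4 → best response Passive.
Mutual best responses: (Accommodate, Aggressive, Accommodate); (Accommodate, Passive, Passive).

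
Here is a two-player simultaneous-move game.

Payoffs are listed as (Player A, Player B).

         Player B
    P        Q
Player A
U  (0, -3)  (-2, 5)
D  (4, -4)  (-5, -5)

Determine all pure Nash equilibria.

For each strategy profile, look for a profitable unilateral deviation.
(U, P): Player A can switch to D (0 → 4). Not NE.
(U, Q): Player A gets -2, best alternative -5; Player B gets 5, best alternative -3. No profitable deviation — NE.
(D, P): Player A gets 4, best alternative 0; Player B gets -4, best alternative -5. No profitable deviation — NE.
(D, Q): Player A can switch to U (-5 → -2). Not NE.

(U, Q), (D, P)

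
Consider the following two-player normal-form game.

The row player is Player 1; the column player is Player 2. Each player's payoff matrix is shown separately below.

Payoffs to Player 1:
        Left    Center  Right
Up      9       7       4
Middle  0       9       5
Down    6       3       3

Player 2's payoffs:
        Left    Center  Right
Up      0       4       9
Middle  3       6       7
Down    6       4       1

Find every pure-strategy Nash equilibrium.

The unique pure-strategy Nash equilibrium is (Middle, Right).

Check each profile: it is a Nash equilibrium iff no player can strictly gain by switching unilaterally.
(Up, Left): Player 2 can switch to Center (0 → 4). Not NE.
(Up, Center): Player 1 can switch to Middle (7 → 9). Not NE.
(Up, Right): Player 1 can switch to Middle (4 → 5). Not NE.
(Middle, Left): Player 1 can switch to Up (0 → 9). Not NE.
(Middle, Center): Player 2 can switch to Right (6 → 7). Not NE.
(Middle, Right): Player 1 gets 5, best alternative 4; Player 2 gets 7, best alternative 6. No profitable deviation — NE.
(Down, Left): Player 1 can switch to Up (6 → 9). Not NE.
(Down, Center): Player 1 can switch to Up (3 → 7). Not NE.
(Down, Right): Player 1 can switch to Up (3 → 4). Not NE.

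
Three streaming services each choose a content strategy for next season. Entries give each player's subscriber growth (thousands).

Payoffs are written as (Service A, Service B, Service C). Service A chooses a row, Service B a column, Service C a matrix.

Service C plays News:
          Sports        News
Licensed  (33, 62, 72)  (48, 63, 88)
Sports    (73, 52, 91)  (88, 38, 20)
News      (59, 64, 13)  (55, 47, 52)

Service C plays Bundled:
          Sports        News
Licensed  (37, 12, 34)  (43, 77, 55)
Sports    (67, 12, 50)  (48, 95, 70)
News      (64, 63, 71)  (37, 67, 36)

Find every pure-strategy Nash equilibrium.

Pure-strategy Nash equilibria: (Sports, Sports, News) and (Sports, News, Bundled)

(Licensed, Sports, News): Service A can switch to Sports (33 → 73). Not NE.
(Licensed, Sports, Bundled): Service A can switch to Sports (37 → 67). Not NE.
(Licensed, News, News): Service A can switch to Sports (48 → 88). Not NE.
(Licensed, News, Bundled): Service A can switch to Sports (43 → 48). Not NE.
(Sports, Sports, News): Service A gets 73, best alternative 59; Service B gets 52, best alternative 38; Service C gets 91, best alternative 50. No profitable deviation — NE.
(Sports, Sports, Bundled): Service B can switch to News (12 → 95). Not NE.
(Sports, News, News): Service B can switch to Sports (38 → 52). Not NE.
(Sports, News, Bundled): Service A gets 48, best alternative 43; Service B gets 95, best alternative 12; Service C gets 70, best alternative 20. No profitable deviation — NE.
(News, Sports, News): Service A can switch to Sports (59 → 73). Not NE.
(News, Sports, Bundled): Service A can switch to Sports (64 → 67). Not NE.
(The remaining 2 profiles each have a profitable deviation by the same check.)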